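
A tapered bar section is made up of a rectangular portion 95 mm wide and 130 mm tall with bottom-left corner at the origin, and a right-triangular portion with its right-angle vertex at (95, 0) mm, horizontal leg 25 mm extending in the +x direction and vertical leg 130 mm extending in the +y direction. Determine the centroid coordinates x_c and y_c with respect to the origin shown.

x_c = 53.99 mm, y_c = 62.48 mm

Part | A | x̄ᵢ | ȳᵢ | A·x̄ᵢ | A·ȳᵢ
rectangular portion | 12350.00 | 47.50 | 65.00 | 586625.00 | 802750.00
triangular portion | 1625.00 | 103.33 | 43.33 | 167916.67 | 70416.67
Σ | 13975.00 |  |  | 754541.67 | 873166.67
x_c = 754541.67 / 13975.00 = 53.99 mm
y_c = 873166.67 / 13975.00 = 62.48 mm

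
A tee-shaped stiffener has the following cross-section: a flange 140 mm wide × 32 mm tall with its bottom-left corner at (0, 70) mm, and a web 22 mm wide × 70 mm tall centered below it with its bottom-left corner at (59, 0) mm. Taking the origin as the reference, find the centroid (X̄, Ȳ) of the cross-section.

X̄ = 70.00 mm, Ȳ = 72.95 mm

web: A = 22 × 70 = 1540.00, centroid at (70.00, 35.00).
flange: A = 140 × 32 = 4480.00, centroid at (70.00, 86.00).
ΣA = 6020.00 mm²
ΣAX̄ = (1540.00)(70.00) + (4480.00)(70.00) = 421400.00 mm³
ΣAȲ = (1540.00)(35.00) + (4480.00)(86.00) = 439180.00 mm³
X̄ = 421400.00 / 6020.00 = 70.00 mm
Ȳ = 439180.00 / 6020.00 = 72.95 mm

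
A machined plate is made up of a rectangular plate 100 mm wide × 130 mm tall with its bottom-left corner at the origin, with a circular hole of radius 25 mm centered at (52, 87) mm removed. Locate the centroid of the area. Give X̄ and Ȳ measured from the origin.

plate: A = 100 × 130 = 13000.00, centroid at (50.00, 65.00).
hole: A = −π·25² = -1963.50, centroid at (52.00, 87.00).
ΣA = 11036.50 mm²
ΣAX̄ = (13000.00)(50.00) + (-1963.50)(52.00) = 547898.24 mm³
ΣAȲ = (13000.00)(65.00) + (-1963.50)(87.00) = 674175.90 mm³
X̄ = 547898.24 / 11036.50 = 49.64 mm
Ȳ = 674175.90 / 11036.50 = 61.09 mm

X̄ = 49.64 mm, Ȳ = 61.09 mm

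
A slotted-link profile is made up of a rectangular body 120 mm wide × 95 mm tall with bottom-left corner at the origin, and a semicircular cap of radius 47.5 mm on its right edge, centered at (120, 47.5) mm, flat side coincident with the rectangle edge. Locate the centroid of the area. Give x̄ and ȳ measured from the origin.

x̄ = 79.01 mm, ȳ = 47.50 mm

Part | A | x̄ᵢ | ȳᵢ | A·x̄ᵢ | A·ȳᵢ
rectangular body | 11400.00 | 60.00 | 47.50 | 684000.00 | 541500.00
semicircular end | 3544.11 | 140.16 | 47.50 | 496741.02 | 168345.19
Σ | 14944.11 |  |  | 1180741.02 | 709845.19
x̄ = 1180741.02 / 14944.11 = 79.01 mm
ȳ = 709845.19 / 14944.11 = 47.50 mm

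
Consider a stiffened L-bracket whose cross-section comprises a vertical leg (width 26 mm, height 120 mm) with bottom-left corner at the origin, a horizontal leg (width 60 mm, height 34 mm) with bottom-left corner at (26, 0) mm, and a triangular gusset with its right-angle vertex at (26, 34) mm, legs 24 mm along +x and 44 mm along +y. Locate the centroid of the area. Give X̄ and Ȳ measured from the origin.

X̄ = 30.37 mm, Ȳ = 43.53 mm

vertical leg: A = 26 × 120 = 3120.00, centroid at (13.00, 60.00).
horizontal leg: A = 60 × 34 = 2040.00, centroid at (56.00, 17.00).
gusset: A = ½·24·44 = 528.00, centroid at (34.00, 48.67).
ΣA = 5688.00 mm²
ΣAX̄ = (3120.00)(13.00) + (2040.00)(56.00) + (528.00)(34.00) = 172752.00 mm³
ΣAȲ = (3120.00)(60.00) + (2040.00)(17.00) + (528.00)(48.67) = 247576.00 mm³
X̄ = 172752.00 / 5688.00 = 30.37 mm
Ȳ = 247576.00 / 5688.00 = 43.53 mm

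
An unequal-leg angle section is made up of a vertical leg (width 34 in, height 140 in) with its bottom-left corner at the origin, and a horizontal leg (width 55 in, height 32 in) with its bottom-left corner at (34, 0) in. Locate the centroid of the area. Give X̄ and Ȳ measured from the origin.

X̄ = 29.01 in, Ȳ = 55.42 in

vertical leg: A = 34 × 140 = 4760.00, centroid at (17.00, 70.00).
horizontal leg: A = 55 × 32 = 1760.00, centroid at (61.50, 16.00).
ΣA = 6520.00 in²
ΣAX̄ = (4760.00)(17.00) + (1760.00)(61.50) = 189160.00 in³
ΣAȲ = (4760.00)(70.00) + (1760.00)(16.00) = 361360.00 in³
X̄ = 189160.00 / 6520.00 = 29.01 in
Ȳ = 361360.00 / 6520.00 = 55.42 in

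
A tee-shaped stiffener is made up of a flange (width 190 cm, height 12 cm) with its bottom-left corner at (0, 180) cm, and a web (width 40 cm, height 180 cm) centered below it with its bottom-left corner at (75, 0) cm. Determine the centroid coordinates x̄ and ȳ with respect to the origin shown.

x̄ = 95.00 cm, ȳ = 113.09 cm

web: A = 40 × 180 = 7200.00, centroid at (95.00, 90.00).
flange: A = 190 × 12 = 2280.00, centroid at (95.00, 186.00).
ΣA = 9480.00 cm², ΣAx̄ = 900600.00 cm³, ΣAȳ = 1072080.00 cm³.
x̄ = 900600.00/9480.00 = 95.00 cm; ȳ = 1072080.00/9480.00 = 113.09 cm.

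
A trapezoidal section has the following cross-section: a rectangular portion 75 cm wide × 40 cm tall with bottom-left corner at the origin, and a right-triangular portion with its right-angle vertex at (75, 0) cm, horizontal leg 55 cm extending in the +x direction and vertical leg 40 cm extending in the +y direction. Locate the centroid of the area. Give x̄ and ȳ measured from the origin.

x̄ = 52.48 cm, ȳ = 18.21 cm

Part | A | x̄ᵢ | ȳᵢ | A·x̄ᵢ | A·ȳᵢ
rectangular portion | 3000.00 | 37.50 | 20.00 | 112500.00 | 60000.00
triangular portion | 1100.00 | 93.33 | 13.33 | 102666.67 | 14666.67
Σ | 4100.00 |  |  | 215166.67 | 74666.67
x̄ = 215166.67 / 4100.00 = 52.48 cm
ȳ = 74666.67 / 4100.00 = 18.21 cm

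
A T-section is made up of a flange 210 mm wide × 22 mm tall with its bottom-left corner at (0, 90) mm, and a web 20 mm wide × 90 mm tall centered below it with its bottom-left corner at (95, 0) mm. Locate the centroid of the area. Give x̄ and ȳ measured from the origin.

web: A = 20 × 90 = 1800.00, centroid at (105.00, 45.00).
flange: A = 210 × 22 = 4620.00, centroid at (105.00, 101.00).
ΣA = 6420.00 mm², ΣAx̄ = 674100.00 mm³, ΣAȳ = 547620.00 mm³.
x̄ = 674100.00/6420.00 = 105.00 mm; ȳ = 547620.00/6420.00 = 85.30 mm.

x̄ = 105.00 mm, ȳ = 85.30 mm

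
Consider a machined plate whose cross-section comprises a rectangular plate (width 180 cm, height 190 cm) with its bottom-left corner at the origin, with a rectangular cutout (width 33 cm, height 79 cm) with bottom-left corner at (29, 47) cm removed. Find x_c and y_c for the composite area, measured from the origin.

x_c = 93.67 cm, y_c = 95.70 cm

plate: A = 180 × 190 = 34200.00, centroid at (90.00, 95.00).
hole: A = −(33 × 79) = -2607.00, centroid at (45.50, 86.50).
ΣA = 31593.00 cm²
ΣAx_c = (34200.00)(90.00) + (-2607.00)(45.50) = 2959381.50 cm³
ΣAy_c = (34200.00)(95.00) + (-2607.00)(86.50) = 3023494.50 cm³
x_c = 2959381.50 / 31593.00 = 93.67 cm
y_c = 3023494.50 / 31593.00 = 95.70 cm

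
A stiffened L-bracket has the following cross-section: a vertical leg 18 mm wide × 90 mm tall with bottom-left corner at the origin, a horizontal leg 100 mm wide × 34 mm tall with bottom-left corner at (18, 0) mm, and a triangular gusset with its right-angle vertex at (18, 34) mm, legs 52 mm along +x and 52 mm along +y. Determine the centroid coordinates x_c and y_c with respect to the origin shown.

x_c = 46.07 mm, y_c = 31.40 mm

vertical leg: A = 18 × 90 = 1620.00, centroid at (9.00, 45.00).
horizontal leg: A = 100 × 34 = 3400.00, centroid at (68.00, 17.00).
gusset: A = ½·52·52 = 1352.00, centroid at (35.33, 51.33).
ΣA = 6372.00 mm², ΣAx_c = 293550.67 mm³, ΣAy_c = 200102.67 mm³.
x_c = 293550.67/6372.00 = 46.07 mm; y_c = 200102.67/6372.00 = 31.40 mm.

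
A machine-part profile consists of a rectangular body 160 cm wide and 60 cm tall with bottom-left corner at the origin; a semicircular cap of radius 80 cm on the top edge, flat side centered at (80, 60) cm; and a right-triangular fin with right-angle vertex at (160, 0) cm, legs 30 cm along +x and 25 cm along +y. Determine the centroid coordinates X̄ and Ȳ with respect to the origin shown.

Part | A | x̄ᵢ | ȳᵢ | A·x̄ᵢ | A·ȳᵢ
rectangular body | 9600.00 | 80.00 | 30.00 | 768000.00 | 288000.00
semicircular top | 10053.10 | 80.00 | 93.95 | 804247.72 | 944519.12
triangular fin | 375.00 | 170.00 | 8.33 | 63750.00 | 3125.00
Σ | 20028.10 |  |  | 1635997.72 | 1235644.12
X̄ = 1635997.72 / 20028.10 = 81.69 cm
Ȳ = 1235644.12 / 20028.10 = 61.70 cm

X̄ = 81.69 cm, Ȳ = 61.70 cm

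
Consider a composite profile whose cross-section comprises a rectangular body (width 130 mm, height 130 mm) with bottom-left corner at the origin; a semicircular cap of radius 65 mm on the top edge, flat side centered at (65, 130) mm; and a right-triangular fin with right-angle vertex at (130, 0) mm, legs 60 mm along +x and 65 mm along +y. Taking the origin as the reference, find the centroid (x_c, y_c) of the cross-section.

Part | A | x̄ᵢ | ȳᵢ | A·x̄ᵢ | A·ȳᵢ
rectangular body | 16900.00 | 65.00 | 65.00 | 1098500.00 | 1098500.00
semicircular top | 6636.61 | 65.00 | 157.59 | 431379.94 | 1045843.22
triangular fin | 1950.00 | 150.00 | 21.67 | 292500.00 | 42250.00
Σ | 25486.61 |  |  | 1822379.94 | 2186593.22
x_c = 1822379.94 / 25486.61 = 71.50 mm
y_c = 2186593.22 / 25486.61 = 85.79 mm

x_c = 71.50 mm, y_c = 85.79 mm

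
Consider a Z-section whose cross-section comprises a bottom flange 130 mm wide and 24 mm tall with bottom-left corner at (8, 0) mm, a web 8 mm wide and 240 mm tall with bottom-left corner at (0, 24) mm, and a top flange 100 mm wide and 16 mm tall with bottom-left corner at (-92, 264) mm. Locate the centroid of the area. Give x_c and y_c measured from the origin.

bottom flange: A = 130 × 24 = 3120.00, centroid at (73.00, 12.00).
web: A = 8 × 240 = 1920.00, centroid at (4.00, 144.00).
top flange: A = 100 × 16 = 1600.00, centroid at (-42.00, 272.00).
ΣA = 6640.00 mm², ΣAx_c = 168240.00 mm³, ΣAy_c = 749120.00 mm³.
x_c = 168240.00/6640.00 = 25.34 mm; y_c = 749120.00/6640.00 = 112.82 mm.

x_c = 25.34 mm, y_c = 112.82 mm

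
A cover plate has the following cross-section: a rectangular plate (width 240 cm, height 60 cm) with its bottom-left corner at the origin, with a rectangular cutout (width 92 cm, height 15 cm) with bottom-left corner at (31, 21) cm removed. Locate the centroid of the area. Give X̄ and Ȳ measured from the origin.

X̄ = 124.56 cm, Ȳ = 30.16 cm

plate: A = 240 × 60 = 14400.00, centroid at (120.00, 30.00).
hole: A = −(92 × 15) = -1380.00, centroid at (77.00, 28.50).
ΣA = 13020.00 cm²
ΣAX̄ = (14400.00)(120.00) + (-1380.00)(77.00) = 1621740.00 cm³
ΣAȲ = (14400.00)(30.00) + (-1380.00)(28.50) = 392670.00 cm³
X̄ = 1621740.00 / 13020.00 = 124.56 cm
Ȳ = 392670.00 / 13020.00 = 30.16 cm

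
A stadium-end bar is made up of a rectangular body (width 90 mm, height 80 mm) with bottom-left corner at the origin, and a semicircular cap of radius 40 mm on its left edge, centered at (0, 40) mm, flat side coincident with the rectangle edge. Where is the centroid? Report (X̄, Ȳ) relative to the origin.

X̄ = 28.96 mm, Ȳ = 40.00 mm

rectangular body: A = 90 × 80 = 7200.00, centroid at (45.00, 40.00).
semicircular end: A = ½π·40² = 2513.27, centroid at (-16.98, 40.00).
ΣA = 9713.27 mm²
ΣAX̄ = (7200.00)(45.00) + (2513.27)(-16.98) = 281333.33 mm³
ΣAȲ = (7200.00)(40.00) + (2513.27)(40.00) = 388530.96 mm³
X̄ = 281333.33 / 9713.27 = 28.96 mm
Ȳ = 388530.96 / 9713.27 = 40.00 mm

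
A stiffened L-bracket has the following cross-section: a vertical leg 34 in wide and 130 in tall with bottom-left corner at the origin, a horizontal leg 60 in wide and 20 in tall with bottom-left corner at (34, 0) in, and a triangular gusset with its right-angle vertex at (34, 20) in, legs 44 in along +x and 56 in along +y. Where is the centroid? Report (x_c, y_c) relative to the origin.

x_c = 30.92 in, y_c = 50.63 in

vertical leg: A = 34 × 130 = 4420.00, centroid at (17.00, 65.00).
horizontal leg: A = 60 × 20 = 1200.00, centroid at (64.00, 10.00).
gusset: A = ½·44·56 = 1232.00, centroid at (48.67, 38.67).
ΣA = 6852.00 in²
ΣAx_c = (4420.00)(17.00) + (1200.00)(64.00) + (1232.00)(48.67) = 211897.33 in³
ΣAy_c = (4420.00)(65.00) + (1200.00)(10.00) + (1232.00)(38.67) = 346937.33 in³
x_c = 211897.33 / 6852.00 = 30.92 in
y_c = 346937.33 / 6852.00 = 50.63 in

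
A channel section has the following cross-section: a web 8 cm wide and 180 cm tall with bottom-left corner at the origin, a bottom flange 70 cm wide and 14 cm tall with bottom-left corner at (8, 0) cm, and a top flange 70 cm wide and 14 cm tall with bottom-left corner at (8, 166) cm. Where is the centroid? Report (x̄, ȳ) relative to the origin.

x̄ = 26.48 cm, ȳ = 90.00 cm

Part | A | x̄ᵢ | ȳᵢ | A·x̄ᵢ | A·ȳᵢ
web | 1440.00 | 4.00 | 90.00 | 5760.00 | 129600.00
bottom flange | 980.00 | 43.00 | 7.00 | 42140.00 | 6860.00
top flange | 980.00 | 43.00 | 173.00 | 42140.00 | 169540.00
Σ | 3400.00 |  |  | 90040.00 | 306000.00
x̄ = 90040.00 / 3400.00 = 26.48 cm
ȳ = 306000.00 / 3400.00 = 90.00 cm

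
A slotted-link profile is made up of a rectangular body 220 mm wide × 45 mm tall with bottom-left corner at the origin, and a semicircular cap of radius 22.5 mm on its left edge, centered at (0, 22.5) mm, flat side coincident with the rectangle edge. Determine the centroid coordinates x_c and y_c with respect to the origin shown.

rectangular body: A = 220 × 45 = 9900.00, centroid at (110.00, 22.50).
semicircular end: A = ½π·22.5² = 795.22, centroid at (-9.55, 22.50).
ΣA = 10695.22 mm²
ΣAx_c = (9900.00)(110.00) + (795.22)(-9.55) = 1081406.25 mm³
ΣAy_c = (9900.00)(22.50) + (795.22)(22.50) = 240642.35 mm³
x_c = 1081406.25 / 10695.22 = 101.11 mm
y_c = 240642.35 / 10695.22 = 22.50 mm

x_c = 101.11 mm, y_c = 22.50 mm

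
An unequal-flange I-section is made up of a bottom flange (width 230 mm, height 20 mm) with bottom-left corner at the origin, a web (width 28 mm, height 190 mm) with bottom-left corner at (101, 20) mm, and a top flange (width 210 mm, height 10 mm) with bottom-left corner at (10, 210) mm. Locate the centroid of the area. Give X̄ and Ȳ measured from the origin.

bottom flange: A = 230 × 20 = 4600.00, centroid at (115.00, 10.00).
web: A = 28 × 190 = 5320.00, centroid at (115.00, 115.00).
top flange: A = 210 × 10 = 2100.00, centroid at (115.00, 215.00).
ΣA = 12020.00 mm²
ΣAX̄ = (4600.00)(115.00) + (5320.00)(115.00) + (2100.00)(115.00) = 1382300.00 mm³
ΣAȲ = (4600.00)(10.00) + (5320.00)(115.00) + (2100.00)(215.00) = 1109300.00 mm³
X̄ = 1382300.00 / 12020.00 = 115.00 mm
Ȳ = 1109300.00 / 12020.00 = 92.29 mm

X̄ = 115.00 mm, Ȳ = 92.29 mm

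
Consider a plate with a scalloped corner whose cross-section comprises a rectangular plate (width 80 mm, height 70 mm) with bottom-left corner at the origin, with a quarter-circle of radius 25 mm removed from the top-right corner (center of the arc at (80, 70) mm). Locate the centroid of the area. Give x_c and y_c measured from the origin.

x_c = 37.18 mm, y_c = 32.66 mm

plate: A = 80 × 70 = 5600.00, centroid at (40.00, 35.00).
removed quarter-circle: A = −¼π·25² = -490.87, centroid at (69.39, 59.39).
ΣA = 5109.13 mm², ΣAx_c = 189938.43 mm³, ΣAy_c = 166847.16 mm³.
x_c = 189938.43/5109.13 = 37.18 mm; y_c = 166847.16/5109.13 = 32.66 mm.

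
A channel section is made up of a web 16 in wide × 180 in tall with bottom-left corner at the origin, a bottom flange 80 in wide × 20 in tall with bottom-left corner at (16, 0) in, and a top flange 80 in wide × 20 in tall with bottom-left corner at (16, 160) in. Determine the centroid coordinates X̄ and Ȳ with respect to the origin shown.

X̄ = 33.26 in, Ȳ = 90.00 in

web: A = 16 × 180 = 2880.00, centroid at (8.00, 90.00).
bottom flange: A = 80 × 20 = 1600.00, centroid at (56.00, 10.00).
top flange: A = 80 × 20 = 1600.00, centroid at (56.00, 170.00).
ΣA = 6080.00 in²
ΣAX̄ = (2880.00)(8.00) + (1600.00)(56.00) + (1600.00)(56.00) = 202240.00 in³
ΣAȲ = (2880.00)(90.00) + (1600.00)(10.00) + (1600.00)(170.00) = 547200.00 in³
X̄ = 202240.00 / 6080.00 = 33.26 in
Ȳ = 547200.00 / 6080.00 = 90.00 in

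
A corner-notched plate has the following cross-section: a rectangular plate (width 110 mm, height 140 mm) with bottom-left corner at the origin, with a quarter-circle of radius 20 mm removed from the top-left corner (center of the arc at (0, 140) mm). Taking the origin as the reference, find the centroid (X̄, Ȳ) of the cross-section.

Part | A | x̄ᵢ | ȳᵢ | A·x̄ᵢ | A·ȳᵢ
plate | 15400.00 | 55.00 | 70.00 | 847000.00 | 1078000.00
removed quarter-circle | -314.16 | 8.49 | 131.51 | -2666.67 | -41315.63
Σ | 15085.84 |  |  | 844333.33 | 1036684.37
X̄ = 844333.33 / 15085.84 = 55.97 mm
Ȳ = 1036684.37 / 15085.84 = 68.72 mm

X̄ = 55.97 mm, Ȳ = 68.72 mm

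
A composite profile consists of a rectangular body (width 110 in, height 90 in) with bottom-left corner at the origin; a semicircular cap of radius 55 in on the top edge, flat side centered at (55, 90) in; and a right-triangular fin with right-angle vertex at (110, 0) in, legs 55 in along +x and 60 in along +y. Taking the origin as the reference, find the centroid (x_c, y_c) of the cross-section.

rectangular body: A = 110 × 90 = 9900.00, centroid at (55.00, 45.00).
semicircular top: A = ½π·55² = 4751.66, centroid at (55.00, 113.34).
triangular fin: A = ½·55·60 = 1650.00, centroid at (128.33, 20.00).
ΣA = 16301.66 in²
ΣAx_c = (9900.00)(55.00) + (4751.66)(55.00) + (1650.00)(128.33) = 1017591.24 in³
ΣAy_c = (9900.00)(45.00) + (4751.66)(113.34) + (1650.00)(20.00) = 1017065.97 in³
x_c = 1017591.24 / 16301.66 = 62.42 in
y_c = 1017065.97 / 16301.66 = 62.39 in

x_c = 62.42 in, y_c = 62.39 in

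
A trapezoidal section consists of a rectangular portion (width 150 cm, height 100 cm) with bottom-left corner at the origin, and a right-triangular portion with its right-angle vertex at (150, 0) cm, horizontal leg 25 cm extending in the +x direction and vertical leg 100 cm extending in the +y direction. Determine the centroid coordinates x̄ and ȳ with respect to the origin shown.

rectangular portion: A = 150 × 100 = 15000.00, centroid at (75.00, 50.00).
triangular portion: A = ½·25·100 = 1250.00, centroid at (158.33, 33.33).
ΣA = 16250.00 cm²
ΣAx̄ = (15000.00)(75.00) + (1250.00)(158.33) = 1322916.67 cm³
ΣAȳ = (15000.00)(50.00) + (1250.00)(33.33) = 791666.67 cm³
x̄ = 1322916.67 / 16250.00 = 81.41 cm
ȳ = 791666.67 / 16250.00 = 48.72 cm

x̄ = 81.41 cm, ȳ = 48.72 cm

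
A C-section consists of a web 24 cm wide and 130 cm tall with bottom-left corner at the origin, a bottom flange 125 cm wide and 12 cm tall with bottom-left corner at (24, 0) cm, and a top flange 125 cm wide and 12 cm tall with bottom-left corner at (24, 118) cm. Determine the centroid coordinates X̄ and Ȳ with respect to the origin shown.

web: A = 24 × 130 = 3120.00, centroid at (12.00, 65.00).
bottom flange: A = 125 × 12 = 1500.00, centroid at (86.50, 6.00).
top flange: A = 125 × 12 = 1500.00, centroid at (86.50, 124.00).
ΣA = 6120.00 cm², ΣAX̄ = 296940.00 cm³, ΣAȲ = 397800.00 cm³.
X̄ = 296940.00/6120.00 = 48.52 cm; Ȳ = 397800.00/6120.00 = 65.00 cm.

X̄ = 48.52 cm, Ȳ = 65.00 cm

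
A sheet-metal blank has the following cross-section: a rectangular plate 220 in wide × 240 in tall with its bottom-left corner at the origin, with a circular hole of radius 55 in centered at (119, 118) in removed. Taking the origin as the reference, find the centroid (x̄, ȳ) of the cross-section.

Part | A | x̄ᵢ | ȳᵢ | A·x̄ᵢ | A·ȳᵢ
plate | 52800.00 | 110.00 | 120.00 | 5808000.00 | 6336000.00
hole | -9503.32 | 119.00 | 118.00 | -1130894.82 | -1121391.50
Σ | 43296.68 |  |  | 4677105.18 | 5214608.50
x̄ = 4677105.18 / 43296.68 = 108.02 in
ȳ = 5214608.50 / 43296.68 = 120.44 in

x̄ = 108.02 in, ȳ = 120.44 in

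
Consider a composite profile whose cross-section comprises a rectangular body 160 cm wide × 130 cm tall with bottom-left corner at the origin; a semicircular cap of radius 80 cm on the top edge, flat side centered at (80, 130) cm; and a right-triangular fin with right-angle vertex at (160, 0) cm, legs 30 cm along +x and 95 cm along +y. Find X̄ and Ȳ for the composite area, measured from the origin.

Part | A | x̄ᵢ | ȳᵢ | A·x̄ᵢ | A·ȳᵢ
rectangular body | 20800.00 | 80.00 | 65.00 | 1664000.00 | 1352000.00
semicircular top | 10053.10 | 80.00 | 163.95 | 804247.72 | 1648235.88
triangular fin | 1425.00 | 170.00 | 31.67 | 242250.00 | 45125.00
Σ | 32278.10 |  |  | 2710497.72 | 3045360.88
X̄ = 2710497.72 / 32278.10 = 83.97 cm
Ȳ = 3045360.88 / 32278.10 = 94.35 cm

X̄ = 83.97 cm, Ȳ = 94.35 cm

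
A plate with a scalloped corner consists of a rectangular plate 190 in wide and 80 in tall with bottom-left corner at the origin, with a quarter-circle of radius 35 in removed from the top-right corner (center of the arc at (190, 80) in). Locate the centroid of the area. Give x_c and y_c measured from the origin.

x_c = 89.58 in, y_c = 38.30 in

plate: A = 190 × 80 = 15200.00, centroid at (95.00, 40.00).
removed quarter-circle: A = −¼π·35² = -962.11, centroid at (175.15, 65.15).
ΣA = 14237.89 in²
ΣAx_c = (15200.00)(95.00) + (-962.11)(175.15) = 1275490.24 in³
ΣAy_c = (15200.00)(40.00) + (-962.11)(65.15) = 545322.65 in³
x_c = 1275490.24 / 14237.89 = 89.58 in
y_c = 545322.65 / 14237.89 = 38.30 in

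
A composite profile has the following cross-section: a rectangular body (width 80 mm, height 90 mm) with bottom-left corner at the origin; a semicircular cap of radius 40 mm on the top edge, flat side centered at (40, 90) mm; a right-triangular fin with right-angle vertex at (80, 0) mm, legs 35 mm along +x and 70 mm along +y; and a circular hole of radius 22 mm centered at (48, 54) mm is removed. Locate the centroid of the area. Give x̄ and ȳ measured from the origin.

x̄ = 45.43 mm, ȳ = 57.27 mm

rectangular body: A = 80 × 90 = 7200.00, centroid at (40.00, 45.00).
semicircular top: A = ½π·40² = 2513.27, centroid at (40.00, 106.98).
triangular fin: A = ½·35·70 = 1225.00, centroid at (91.67, 23.33).
hole: A = −π·22² = -1520.53, centroid at (48.00, 54.00).
ΣA = 9417.74 mm²
ΣAx̄ = (7200.00)(40.00) + (2513.27)(40.00) + (1225.00)(91.67) + (-1520.53)(48.00) = 427837.15 mm³
ΣAȳ = (7200.00)(45.00) + (2513.27)(106.98) + (1225.00)(23.33) + (-1520.53)(54.00) = 539336.01 mm³
x̄ = 427837.15 / 9417.74 = 45.43 mm
ȳ = 539336.01 / 9417.74 = 57.27 mm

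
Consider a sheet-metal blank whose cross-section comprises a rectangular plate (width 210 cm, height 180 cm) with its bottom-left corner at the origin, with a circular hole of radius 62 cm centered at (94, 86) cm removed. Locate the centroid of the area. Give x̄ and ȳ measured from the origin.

plate: A = 210 × 180 = 37800.00, centroid at (105.00, 90.00).
hole: A = −π·62² = -12076.28, centroid at (94.00, 86.00).
ΣA = 25723.72 cm², ΣAx̄ = 2833829.48 cm³, ΣAȳ = 2363439.73 cm³.
x̄ = 2833829.48/25723.72 = 110.16 cm; ȳ = 2363439.73/25723.72 = 91.88 cm.

x̄ = 110.16 cm, ȳ = 91.88 cm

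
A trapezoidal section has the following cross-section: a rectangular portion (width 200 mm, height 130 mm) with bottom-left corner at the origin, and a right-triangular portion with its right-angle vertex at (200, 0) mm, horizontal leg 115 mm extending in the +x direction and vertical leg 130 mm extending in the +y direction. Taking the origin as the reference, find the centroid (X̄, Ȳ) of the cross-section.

rectangular portion: A = 200 × 130 = 26000.00, centroid at (100.00, 65.00).
triangular portion: A = ½·115·130 = 7475.00, centroid at (238.33, 43.33).
ΣA = 33475.00 mm²
ΣAX̄ = (26000.00)(100.00) + (7475.00)(238.33) = 4381541.67 mm³
ΣAȲ = (26000.00)(65.00) + (7475.00)(43.33) = 2013916.67 mm³
X̄ = 4381541.67 / 33475.00 = 130.89 mm
Ȳ = 2013916.67 / 33475.00 = 60.16 mm

X̄ = 130.89 mm, Ȳ = 60.16 mm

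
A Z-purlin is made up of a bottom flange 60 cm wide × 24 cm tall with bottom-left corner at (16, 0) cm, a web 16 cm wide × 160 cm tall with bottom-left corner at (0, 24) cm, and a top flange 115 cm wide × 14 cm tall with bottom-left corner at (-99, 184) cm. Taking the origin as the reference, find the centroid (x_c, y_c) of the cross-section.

bottom flange: A = 60 × 24 = 1440.00, centroid at (46.00, 12.00).
web: A = 16 × 160 = 2560.00, centroid at (8.00, 104.00).
top flange: A = 115 × 14 = 1610.00, centroid at (-41.50, 191.00).
ΣA = 5610.00 cm²
ΣAx_c = (1440.00)(46.00) + (2560.00)(8.00) + (1610.00)(-41.50) = 19905.00 cm³
ΣAy_c = (1440.00)(12.00) + (2560.00)(104.00) + (1610.00)(191.00) = 591030.00 cm³
x_c = 19905.00 / 5610.00 = 3.55 cm
y_c = 591030.00 / 5610.00 = 105.35 cm

x_c = 3.55 cm, y_c = 105.35 cm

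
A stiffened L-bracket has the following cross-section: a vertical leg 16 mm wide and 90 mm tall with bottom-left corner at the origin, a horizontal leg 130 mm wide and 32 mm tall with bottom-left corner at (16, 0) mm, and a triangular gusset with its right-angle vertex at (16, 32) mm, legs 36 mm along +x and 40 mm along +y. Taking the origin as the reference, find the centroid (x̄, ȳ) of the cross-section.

Part | A | x̄ᵢ | ȳᵢ | A·x̄ᵢ | A·ȳᵢ
vertical leg | 1440.00 | 8.00 | 45.00 | 11520.00 | 64800.00
horizontal leg | 4160.00 | 81.00 | 16.00 | 336960.00 | 66560.00
gusset | 720.00 | 28.00 | 45.33 | 20160.00 | 32640.00
Σ | 6320.00 |  |  | 368640.00 | 164000.00
x̄ = 368640.00 / 6320.00 = 58.33 mm
ȳ = 164000.00 / 6320.00 = 25.95 mm

x̄ = 58.33 mm, ȳ = 25.95 mm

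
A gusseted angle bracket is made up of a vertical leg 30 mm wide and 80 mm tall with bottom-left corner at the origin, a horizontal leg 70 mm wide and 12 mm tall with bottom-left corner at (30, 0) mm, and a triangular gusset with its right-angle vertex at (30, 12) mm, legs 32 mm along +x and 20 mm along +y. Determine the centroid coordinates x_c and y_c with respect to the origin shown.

vertical leg: A = 30 × 80 = 2400.00, centroid at (15.00, 40.00).
horizontal leg: A = 70 × 12 = 840.00, centroid at (65.00, 6.00).
gusset: A = ½·32·20 = 320.00, centroid at (40.67, 18.67).
ΣA = 3560.00 mm², ΣAx_c = 103613.33 mm³, ΣAy_c = 107013.33 mm³.
x_c = 103613.33/3560.00 = 29.10 mm; y_c = 107013.33/3560.00 = 30.06 mm.

x_c = 29.10 mm, y_c = 30.06 mm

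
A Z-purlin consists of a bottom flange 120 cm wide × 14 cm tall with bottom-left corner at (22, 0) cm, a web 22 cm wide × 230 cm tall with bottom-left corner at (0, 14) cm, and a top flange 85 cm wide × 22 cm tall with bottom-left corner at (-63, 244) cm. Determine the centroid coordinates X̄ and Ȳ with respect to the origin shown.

X̄ = 18.01 cm, Ȳ = 132.56 cm

Part | A | x̄ᵢ | ȳᵢ | A·x̄ᵢ | A·ȳᵢ
bottom flange | 1680.00 | 82.00 | 7.00 | 137760.00 | 11760.00
web | 5060.00 | 11.00 | 129.00 | 55660.00 | 652740.00
top flange | 1870.00 | -20.50 | 255.00 | -38335.00 | 476850.00
Σ | 8610.00 |  |  | 155085.00 | 1141350.00
X̄ = 155085.00 / 8610.00 = 18.01 cm
Ȳ = 1141350.00 / 8610.00 = 132.56 cm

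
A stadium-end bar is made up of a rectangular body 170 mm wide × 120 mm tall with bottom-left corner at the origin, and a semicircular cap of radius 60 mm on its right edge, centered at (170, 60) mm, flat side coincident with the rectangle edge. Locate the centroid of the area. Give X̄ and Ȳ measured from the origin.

X̄ = 108.97 mm, Ȳ = 60.00 mm

rectangular body: A = 170 × 120 = 20400.00, centroid at (85.00, 60.00).
semicircular end: A = ½π·60² = 5654.87, centroid at (195.46, 60.00).
ΣA = 26054.87 mm², ΣAX̄ = 2839327.35 mm³, ΣAȲ = 1563292.01 mm³.
X̄ = 2839327.35/26054.87 = 108.97 mm; Ȳ = 1563292.01/26054.87 = 60.00 mm.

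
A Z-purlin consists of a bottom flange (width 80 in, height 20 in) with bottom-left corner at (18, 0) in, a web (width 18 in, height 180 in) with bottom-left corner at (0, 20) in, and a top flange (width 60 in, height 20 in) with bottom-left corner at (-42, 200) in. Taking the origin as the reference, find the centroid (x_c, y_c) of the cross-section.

x_c = 17.81 in, y_c = 103.38 in

Part | A | x̄ᵢ | ȳᵢ | A·x̄ᵢ | A·ȳᵢ
bottom flange | 1600.00 | 58.00 | 10.00 | 92800.00 | 16000.00
web | 3240.00 | 9.00 | 110.00 | 29160.00 | 356400.00
top flange | 1200.00 | -12.00 | 210.00 | -14400.00 | 252000.00
Σ | 6040.00 |  |  | 107560.00 | 624400.00
x_c = 107560.00 / 6040.00 = 17.81 in
y_c = 624400.00 / 6040.00 = 103.38 in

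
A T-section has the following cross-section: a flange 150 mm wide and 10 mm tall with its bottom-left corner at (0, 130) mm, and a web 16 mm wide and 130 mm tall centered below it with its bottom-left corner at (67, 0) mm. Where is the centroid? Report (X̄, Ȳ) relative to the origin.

X̄ = 75.00 mm, Ȳ = 94.33 mm

web: A = 16 × 130 = 2080.00, centroid at (75.00, 65.00).
flange: A = 150 × 10 = 1500.00, centroid at (75.00, 135.00).
ΣA = 3580.00 mm², ΣAX̄ = 268500.00 mm³, ΣAȲ = 337700.00 mm³.
X̄ = 268500.00/3580.00 = 75.00 mm; Ȳ = 337700.00/3580.00 = 94.33 mm.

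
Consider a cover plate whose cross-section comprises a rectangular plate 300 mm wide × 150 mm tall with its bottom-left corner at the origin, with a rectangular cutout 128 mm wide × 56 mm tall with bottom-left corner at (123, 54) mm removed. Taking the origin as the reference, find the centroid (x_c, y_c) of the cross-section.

x_c = 142.99 mm, y_c = 73.67 mm

plate: A = 300 × 150 = 45000.00, centroid at (150.00, 75.00).
hole: A = −(128 × 56) = -7168.00, centroid at (187.00, 82.00).
ΣA = 37832.00 mm², ΣAx_c = 5409584.00 mm³, ΣAy_c = 2787224.00 mm³.
x_c = 5409584.00/37832.00 = 142.99 mm; y_c = 2787224.00/37832.00 = 73.67 mm.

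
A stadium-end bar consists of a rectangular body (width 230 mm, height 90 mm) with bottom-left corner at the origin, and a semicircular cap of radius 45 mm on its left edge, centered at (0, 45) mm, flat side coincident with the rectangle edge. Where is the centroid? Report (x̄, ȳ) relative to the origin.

x̄ = 97.14 mm, ȳ = 45.00 mm

rectangular body: A = 230 × 90 = 20700.00, centroid at (115.00, 45.00).
semicircular end: A = ½π·45² = 3180.86, centroid at (-19.10, 45.00).
ΣA = 23880.86 mm², ΣAx̄ = 2319750.00 mm³, ΣAȳ = 1074638.82 mm³.
x̄ = 2319750.00/23880.86 = 97.14 mm; ȳ = 1074638.82/23880.86 = 45.00 mm.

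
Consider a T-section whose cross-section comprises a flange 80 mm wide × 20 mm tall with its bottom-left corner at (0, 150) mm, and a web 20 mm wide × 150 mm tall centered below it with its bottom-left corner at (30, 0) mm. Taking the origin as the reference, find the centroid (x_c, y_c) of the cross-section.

web: A = 20 × 150 = 3000.00, centroid at (40.00, 75.00).
flange: A = 80 × 20 = 1600.00, centroid at (40.00, 160.00).
ΣA = 4600.00 mm², ΣAx_c = 184000.00 mm³, ΣAy_c = 481000.00 mm³.
x_c = 184000.00/4600.00 = 40.00 mm; y_c = 481000.00/4600.00 = 104.57 mm.

x_c = 40.00 mm, y_c = 104.57 mm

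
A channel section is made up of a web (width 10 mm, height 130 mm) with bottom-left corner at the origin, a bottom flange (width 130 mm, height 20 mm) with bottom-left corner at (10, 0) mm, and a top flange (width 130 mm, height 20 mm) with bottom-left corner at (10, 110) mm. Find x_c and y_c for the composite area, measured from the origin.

web: A = 10 × 130 = 1300.00, centroid at (5.00, 65.00).
bottom flange: A = 130 × 20 = 2600.00, centroid at (75.00, 10.00).
top flange: A = 130 × 20 = 2600.00, centroid at (75.00, 120.00).
ΣA = 6500.00 mm²
ΣAx_c = (1300.00)(5.00) + (2600.00)(75.00) + (2600.00)(75.00) = 396500.00 mm³
ΣAy_c = (1300.00)(65.00) + (2600.00)(10.00) + (2600.00)(120.00) = 422500.00 mm³
x_c = 396500.00 / 6500.00 = 61.00 mm
y_c = 422500.00 / 6500.00 = 65.00 mm

x_c = 61.00 mm, y_c = 65.00 mm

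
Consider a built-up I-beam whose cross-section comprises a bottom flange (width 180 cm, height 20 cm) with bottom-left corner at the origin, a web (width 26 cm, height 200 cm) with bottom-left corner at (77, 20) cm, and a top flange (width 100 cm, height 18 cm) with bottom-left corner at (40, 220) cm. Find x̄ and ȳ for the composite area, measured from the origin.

x̄ = 90.00 cm, ȳ = 101.15 cm

Part | A | x̄ᵢ | ȳᵢ | A·x̄ᵢ | A·ȳᵢ
bottom flange | 3600.00 | 90.00 | 10.00 | 324000.00 | 36000.00
web | 5200.00 | 90.00 | 120.00 | 468000.00 | 624000.00
top flange | 1800.00 | 90.00 | 229.00 | 162000.00 | 412200.00
Σ | 10600.00 |  |  | 954000.00 | 1072200.00
x̄ = 954000.00 / 10600.00 = 90.00 cm
ȳ = 1072200.00 / 10600.00 = 101.15 cm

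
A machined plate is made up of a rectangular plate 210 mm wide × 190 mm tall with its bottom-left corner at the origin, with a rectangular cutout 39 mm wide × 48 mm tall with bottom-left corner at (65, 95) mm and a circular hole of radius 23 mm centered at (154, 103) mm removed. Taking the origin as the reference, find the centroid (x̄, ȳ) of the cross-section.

Part | A | x̄ᵢ | ȳᵢ | A·x̄ᵢ | A·ȳᵢ
plate | 39900.00 | 105.00 | 95.00 | 4189500.00 | 3790500.00
hole 1 | -1872.00 | 84.50 | 119.00 | -158184.00 | -222768.00
hole 2 | -1661.90 | 154.00 | 103.00 | -255932.99 | -171175.96
Σ | 36366.10 |  |  | 3775383.01 | 3396556.04
x̄ = 3775383.01 / 36366.10 = 103.82 mm
ȳ = 3396556.04 / 36366.10 = 93.40 mm

x̄ = 103.82 mm, ȳ = 93.40 mm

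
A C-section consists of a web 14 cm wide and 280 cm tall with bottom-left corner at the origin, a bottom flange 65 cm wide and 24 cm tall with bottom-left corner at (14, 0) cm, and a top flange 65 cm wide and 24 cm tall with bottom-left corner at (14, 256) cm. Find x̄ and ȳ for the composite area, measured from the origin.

x̄ = 24.51 cm, ȳ = 140.00 cm

Part | A | x̄ᵢ | ȳᵢ | A·x̄ᵢ | A·ȳᵢ
web | 3920.00 | 7.00 | 140.00 | 27440.00 | 548800.00
bottom flange | 1560.00 | 46.50 | 12.00 | 72540.00 | 18720.00
top flange | 1560.00 | 46.50 | 268.00 | 72540.00 | 418080.00
Σ | 7040.00 |  |  | 172520.00 | 985600.00
x̄ = 172520.00 / 7040.00 = 24.51 cm
ȳ = 985600.00 / 7040.00 = 140.00 cm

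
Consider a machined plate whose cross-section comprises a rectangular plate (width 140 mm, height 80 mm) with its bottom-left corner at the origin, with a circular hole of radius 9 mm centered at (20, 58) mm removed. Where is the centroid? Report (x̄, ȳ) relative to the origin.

Part | A | x̄ᵢ | ȳᵢ | A·x̄ᵢ | A·ȳᵢ
plate | 11200.00 | 70.00 | 40.00 | 784000.00 | 448000.00
hole | -254.47 | 20.00 | 58.00 | -5089.38 | -14759.20
Σ | 10945.53 |  |  | 778910.62 | 433240.80
x̄ = 778910.62 / 10945.53 = 71.16 mm
ȳ = 433240.80 / 10945.53 = 39.58 mm

x̄ = 71.16 mm, ȳ = 39.58 mm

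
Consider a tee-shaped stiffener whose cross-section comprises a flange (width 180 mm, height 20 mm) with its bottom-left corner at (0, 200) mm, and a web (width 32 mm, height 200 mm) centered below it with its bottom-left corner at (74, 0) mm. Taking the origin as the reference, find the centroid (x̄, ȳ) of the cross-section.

x̄ = 90.00 mm, ȳ = 139.60 mm

Part | A | x̄ᵢ | ȳᵢ | A·x̄ᵢ | A·ȳᵢ
web | 6400.00 | 90.00 | 100.00 | 576000.00 | 640000.00
flange | 3600.00 | 90.00 | 210.00 | 324000.00 | 756000.00
Σ | 10000.00 |  |  | 900000.00 | 1396000.00
x̄ = 900000.00 / 10000.00 = 90.00 mm
ȳ = 1396000.00 / 10000.00 = 139.60 mm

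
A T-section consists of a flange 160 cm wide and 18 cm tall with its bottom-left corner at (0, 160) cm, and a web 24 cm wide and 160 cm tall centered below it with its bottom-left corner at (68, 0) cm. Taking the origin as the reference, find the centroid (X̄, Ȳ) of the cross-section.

X̄ = 80.00 cm, Ȳ = 118.14 cm

web: A = 24 × 160 = 3840.00, centroid at (80.00, 80.00).
flange: A = 160 × 18 = 2880.00, centroid at (80.00, 169.00).
ΣA = 6720.00 cm²
ΣAX̄ = (3840.00)(80.00) + (2880.00)(80.00) = 537600.00 cm³
ΣAȲ = (3840.00)(80.00) + (2880.00)(169.00) = 793920.00 cm³
X̄ = 537600.00 / 6720.00 = 80.00 cm
Ȳ = 793920.00 / 6720.00 = 118.14 cm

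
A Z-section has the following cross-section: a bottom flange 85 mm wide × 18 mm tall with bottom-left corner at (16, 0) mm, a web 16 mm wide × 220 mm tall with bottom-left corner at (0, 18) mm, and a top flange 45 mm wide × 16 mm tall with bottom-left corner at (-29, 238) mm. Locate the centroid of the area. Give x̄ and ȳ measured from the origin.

x̄ = 19.58 mm, ȳ = 111.17 mm

Part | A | x̄ᵢ | ȳᵢ | A·x̄ᵢ | A·ȳᵢ
bottom flange | 1530.00 | 58.50 | 9.00 | 89505.00 | 13770.00
web | 3520.00 | 8.00 | 128.00 | 28160.00 | 450560.00
top flange | 720.00 | -6.50 | 246.00 | -4680.00 | 177120.00
Σ | 5770.00 |  |  | 112985.00 | 641450.00
x̄ = 112985.00 / 5770.00 = 19.58 mm
ȳ = 641450.00 / 5770.00 = 111.17 mm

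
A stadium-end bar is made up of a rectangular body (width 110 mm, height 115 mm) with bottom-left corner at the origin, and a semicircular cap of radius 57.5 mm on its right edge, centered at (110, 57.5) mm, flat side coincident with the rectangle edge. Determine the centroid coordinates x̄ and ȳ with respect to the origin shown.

rectangular body: A = 110 × 115 = 12650.00, centroid at (55.00, 57.50).
semicircular end: A = ½π·57.5² = 5193.45, centroid at (134.40, 57.50).
ΣA = 17843.45 mm², ΣAx̄ = 1393768.57 mm³, ΣAȳ = 1025998.11 mm³.
x̄ = 1393768.57/17843.45 = 78.11 mm; ȳ = 1025998.11/17843.45 = 57.50 mm.

x̄ = 78.11 mm, ȳ = 57.50 mm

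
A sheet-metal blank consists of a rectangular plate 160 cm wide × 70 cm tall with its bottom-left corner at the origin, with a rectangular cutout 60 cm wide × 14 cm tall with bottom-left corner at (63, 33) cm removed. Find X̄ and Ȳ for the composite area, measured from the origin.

plate: A = 160 × 70 = 11200.00, centroid at (80.00, 35.00).
hole: A = −(60 × 14) = -840.00, centroid at (93.00, 40.00).
ΣA = 10360.00 cm²
ΣAX̄ = (11200.00)(80.00) + (-840.00)(93.00) = 817880.00 cm³
ΣAȲ = (11200.00)(35.00) + (-840.00)(40.00) = 358400.00 cm³
X̄ = 817880.00 / 10360.00 = 78.95 cm
Ȳ = 358400.00 / 10360.00 = 34.59 cm

X̄ = 78.95 cm, Ȳ = 34.59 cm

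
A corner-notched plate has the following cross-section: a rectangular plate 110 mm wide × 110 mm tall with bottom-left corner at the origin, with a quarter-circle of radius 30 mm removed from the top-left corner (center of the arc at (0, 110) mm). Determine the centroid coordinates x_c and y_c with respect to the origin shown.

Part | A | x̄ᵢ | ȳᵢ | A·x̄ᵢ | A·ȳᵢ
plate | 12100.00 | 55.00 | 55.00 | 665500.00 | 665500.00
removed quarter-circle | -706.86 | 12.73 | 97.27 | -9000.00 | -68754.42
Σ | 11393.14 |  |  | 656500.00 | 596745.58
x_c = 656500.00 / 11393.14 = 57.62 mm
y_c = 596745.58 / 11393.14 = 52.38 mm

x_c = 57.62 mm, y_c = 52.38 mm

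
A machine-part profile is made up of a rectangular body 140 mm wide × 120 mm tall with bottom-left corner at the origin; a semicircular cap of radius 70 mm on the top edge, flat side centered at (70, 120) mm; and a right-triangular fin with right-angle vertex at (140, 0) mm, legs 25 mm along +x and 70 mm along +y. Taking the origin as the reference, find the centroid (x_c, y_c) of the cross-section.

x_c = 72.70 mm, y_c = 85.95 mm

rectangular body: A = 140 × 120 = 16800.00, centroid at (70.00, 60.00).
semicircular top: A = ½π·70² = 7696.90, centroid at (70.00, 149.71).
triangular fin: A = ½·25·70 = 875.00, centroid at (148.33, 23.33).
ΣA = 25371.90 mm²
ΣAx_c = (16800.00)(70.00) + (7696.90)(70.00) + (875.00)(148.33) = 1844574.81 mm³
ΣAy_c = (16800.00)(60.00) + (7696.90)(149.71) + (875.00)(23.33) = 2180711.57 mm³
x_c = 1844574.81 / 25371.90 = 72.70 mm
y_c = 2180711.57 / 25371.90 = 85.95 mm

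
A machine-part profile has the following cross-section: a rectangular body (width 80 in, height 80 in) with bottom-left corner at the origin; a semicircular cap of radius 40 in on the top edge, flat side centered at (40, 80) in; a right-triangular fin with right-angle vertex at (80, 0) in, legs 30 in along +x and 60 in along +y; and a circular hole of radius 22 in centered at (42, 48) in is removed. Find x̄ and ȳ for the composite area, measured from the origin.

x̄ = 45.06 in, ȳ = 53.63 in

rectangular body: A = 80 × 80 = 6400.00, centroid at (40.00, 40.00).
semicircular top: A = ½π·40² = 2513.27, centroid at (40.00, 96.98).
triangular fin: A = ½·30·60 = 900.00, centroid at (90.00, 20.00).
hole: A = −π·22² = -1520.53, centroid at (42.00, 48.00).
ΣA = 8292.74 in²
ΣAx̄ = (6400.00)(40.00) + (2513.27)(40.00) + (900.00)(90.00) + (-1520.53)(42.00) = 373668.67 in³
ΣAȳ = (6400.00)(40.00) + (2513.27)(96.98) + (900.00)(20.00) + (-1520.53)(48.00) = 444743.12 in³
x̄ = 373668.67 / 8292.74 = 45.06 in
ȳ = 444743.12 / 8292.74 = 53.63 in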